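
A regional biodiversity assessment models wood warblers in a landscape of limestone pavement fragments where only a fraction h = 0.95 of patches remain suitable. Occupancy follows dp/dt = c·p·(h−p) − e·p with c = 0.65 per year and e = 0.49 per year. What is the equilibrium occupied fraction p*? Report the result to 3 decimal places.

Setting dp/dt = 0 and dividing by p* gives c·(h−p*) = e.
So p* = h − e/c = 0.95 − 0.49/0.65 = 0.95 − 0.7538 = 0.1962.

0.196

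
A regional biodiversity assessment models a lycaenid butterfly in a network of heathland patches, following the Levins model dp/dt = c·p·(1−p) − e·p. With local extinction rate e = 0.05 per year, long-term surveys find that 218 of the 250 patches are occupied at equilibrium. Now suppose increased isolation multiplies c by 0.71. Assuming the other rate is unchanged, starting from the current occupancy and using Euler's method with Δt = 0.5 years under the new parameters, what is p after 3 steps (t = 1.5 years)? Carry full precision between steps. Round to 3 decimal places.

0.855

Observed p* = 218/250 = 0.87200.
Balance c(1−p*) = e gives c = e/(1 − 0.87200) = 0.05/0.12800 = 0.39062.
Starting from p₀ = 0.87200; update p ← p + (dp/dt)·Δt with the new parameters.
step 1: Δp = -0.00632, p = 0.86568
step 2: Δp = -0.00552, p = 0.86016
step 3: Δp = -0.00482, p = 0.85534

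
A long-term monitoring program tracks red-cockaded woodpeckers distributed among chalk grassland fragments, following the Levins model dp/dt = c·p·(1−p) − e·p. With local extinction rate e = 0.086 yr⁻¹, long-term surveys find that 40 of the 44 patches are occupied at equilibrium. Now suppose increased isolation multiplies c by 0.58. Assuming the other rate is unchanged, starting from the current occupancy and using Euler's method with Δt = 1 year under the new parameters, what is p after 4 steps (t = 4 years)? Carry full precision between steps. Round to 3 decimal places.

Observed p* = 40/44 = 0.90909.
Balance c(1−p*) = e gives c = e/(1 − 0.90909) = 0.086/0.09091 = 0.94600.
Starting from p₀ = 0.90909; update p ← p + (dp/dt)·Δt with the new parameters.
p: 0.90909 → 0.87625  (Δp = -0.03284)
p: 0.87625 → 0.86039  (Δp = -0.01586)
p: 0.86039 → 0.85230  (Δp = -0.00809)
p: 0.85230 → 0.84807  (Δp = -0.00423)

0.848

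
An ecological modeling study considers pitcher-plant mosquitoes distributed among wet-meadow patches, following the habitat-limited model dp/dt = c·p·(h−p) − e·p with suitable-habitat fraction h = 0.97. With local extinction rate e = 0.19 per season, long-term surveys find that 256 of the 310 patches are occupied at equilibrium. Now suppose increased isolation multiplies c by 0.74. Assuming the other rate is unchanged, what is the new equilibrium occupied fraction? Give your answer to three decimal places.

0.775

Observed p* = 256/310 = 0.82581.
Balance c(h−p*) = e gives c = e/(0.97 − 0.82581) = 0.19/0.14419 = 1.31771.
New p* = 0.97 − e/c = 0.97 − 0.19000/0.97511 = 0.77515.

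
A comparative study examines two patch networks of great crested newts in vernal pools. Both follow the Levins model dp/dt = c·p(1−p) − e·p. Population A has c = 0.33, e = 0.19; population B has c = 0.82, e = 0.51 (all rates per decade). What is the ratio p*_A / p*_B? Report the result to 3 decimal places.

A: p*_A = 1 − 0.19/0.33 = 0.4242.
B: p*_B = 1 − 0.51/0.82 = 0.3780.
p*_A / p*_B = 0.4242/0.3780 = 1.1222.

1.122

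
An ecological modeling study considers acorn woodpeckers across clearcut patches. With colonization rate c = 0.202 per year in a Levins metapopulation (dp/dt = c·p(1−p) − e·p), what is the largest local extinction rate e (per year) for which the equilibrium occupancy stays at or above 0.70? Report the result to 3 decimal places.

0.061

1 − e/c ≥ 0.70 ⇒ e ≤ c(1 − 0.70) = 0.202 × 0.3000.
e_max = 0.0606.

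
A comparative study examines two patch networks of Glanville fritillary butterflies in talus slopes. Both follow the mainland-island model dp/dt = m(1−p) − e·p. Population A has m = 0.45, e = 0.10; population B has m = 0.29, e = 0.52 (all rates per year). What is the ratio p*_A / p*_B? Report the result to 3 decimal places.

A: p*_A = m/(m+e) = 0.45/0.5500 = 0.8182.
B: p*_B = 0.29/0.8100 = 0.3580.
p*_A / p*_B = 0.8182/0.3580 = 2.2853.

2.285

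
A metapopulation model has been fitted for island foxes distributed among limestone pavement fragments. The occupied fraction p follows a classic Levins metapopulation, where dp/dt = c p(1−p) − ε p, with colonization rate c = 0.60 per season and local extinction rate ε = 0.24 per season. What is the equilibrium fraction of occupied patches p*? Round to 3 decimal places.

0.600

Setting dp/dt = 0 and dividing through by p* gives c·(1−p*) = ε.
So p* = 1 − ε/c = 1 − 0.24/0.60 = 1 − 0.4000 = 0.6000.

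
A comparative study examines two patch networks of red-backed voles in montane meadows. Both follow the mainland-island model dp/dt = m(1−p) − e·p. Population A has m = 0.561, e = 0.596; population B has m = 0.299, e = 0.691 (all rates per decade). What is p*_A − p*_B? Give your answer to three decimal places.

0.183

A: p*_A = m/(m+e) = 0.561/1.1570 = 0.4849.
B: p*_B = 0.299/0.9900 = 0.3020.
p*_A − p*_B = 0.4849 − 0.3020 = 0.1829.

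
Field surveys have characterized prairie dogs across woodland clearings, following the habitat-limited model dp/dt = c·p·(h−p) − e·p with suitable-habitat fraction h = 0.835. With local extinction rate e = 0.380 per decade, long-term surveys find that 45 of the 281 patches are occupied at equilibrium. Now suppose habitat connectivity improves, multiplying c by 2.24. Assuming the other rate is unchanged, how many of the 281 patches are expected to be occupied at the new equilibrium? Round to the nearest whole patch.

Observed p* = 45/281 = 0.16014.
Balance c(h−p*) = e gives c = e/(0.835 − 0.16014) = 0.380/0.67486 = 0.56308.
New p* = 0.835 − e/c = 0.835 − 0.38000/1.26130 = 0.53372.
Expected occupied = 281 × 0.53372 = 149.98 ≈ 150.

150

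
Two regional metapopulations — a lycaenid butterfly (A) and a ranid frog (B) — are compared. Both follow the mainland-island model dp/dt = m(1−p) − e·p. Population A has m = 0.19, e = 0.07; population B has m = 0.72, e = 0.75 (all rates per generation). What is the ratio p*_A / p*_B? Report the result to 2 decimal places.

A: p*_A = m/(m+e) = 0.19/0.2600 = 0.7308.
B: p*_B = 0.72/1.4700 = 0.4898.
p*_A / p*_B = 0.7308/0.4898 = 1.4920.

1.49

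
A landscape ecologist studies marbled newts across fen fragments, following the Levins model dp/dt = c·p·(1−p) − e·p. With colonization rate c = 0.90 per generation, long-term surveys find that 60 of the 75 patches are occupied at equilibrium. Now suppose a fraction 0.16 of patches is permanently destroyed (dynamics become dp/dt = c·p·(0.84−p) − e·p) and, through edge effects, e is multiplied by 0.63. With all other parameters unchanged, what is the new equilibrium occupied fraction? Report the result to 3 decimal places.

0.714

Observed p* = 60/75 = 0.80000.
Balance c(1−p*) = e gives e = 0.90×(1 − 0.80000) = 0.18000.
New p* = 0.84 − e/c = 0.84 − 0.11340/0.90000 = 0.71400.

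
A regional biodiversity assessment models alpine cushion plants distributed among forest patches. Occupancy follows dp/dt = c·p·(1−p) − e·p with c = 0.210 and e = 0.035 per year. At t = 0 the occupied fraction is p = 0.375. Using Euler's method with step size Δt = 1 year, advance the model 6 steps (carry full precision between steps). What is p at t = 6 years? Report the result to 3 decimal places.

Update rule: p ← p + [c·p·(1−p) − e·p]·Δt with Δt = 1.
  1  |  dp/dt·Δt = +0.036094  |  p_1 = 0.411094
  2  |  dp/dt·Δt = +0.036452  |  p_2 = 0.447546
  3  |  dp/dt·Δt = +0.036258  |  p_3 = 0.483804
  4  |  dp/dt·Δt = +0.035512  |  p_4 = 0.519315
  5  |  dp/dt·Δt = +0.034246  |  p_5 = 0.553561
  6  |  dp/dt·Δt = +0.032523  |  p_6 = 0.586084

0.586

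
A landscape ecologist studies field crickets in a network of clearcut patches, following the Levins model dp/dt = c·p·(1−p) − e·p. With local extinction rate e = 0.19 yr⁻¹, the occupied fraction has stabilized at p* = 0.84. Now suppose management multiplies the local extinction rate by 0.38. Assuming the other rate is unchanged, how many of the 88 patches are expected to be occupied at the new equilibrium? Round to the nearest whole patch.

Balance c(1−p*) = e gives c = e/(1 − 0.84000) = 0.19/0.16000 = 1.18750.
New p* = 1 − e/c = 1 − 0.07220/1.18750 = 0.93920.
Expected occupied = 88 × 0.93920 = 82.65 ≈ 83.

83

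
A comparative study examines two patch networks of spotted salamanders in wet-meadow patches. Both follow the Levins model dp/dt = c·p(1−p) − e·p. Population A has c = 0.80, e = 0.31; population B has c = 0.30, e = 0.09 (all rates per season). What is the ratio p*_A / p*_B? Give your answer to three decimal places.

A: p*_A = 1 − 0.31/0.80 = 0.6125.
B: p*_B = 1 − 0.09/0.30 = 0.7000.
p*_A / p*_B = 0.6125/0.7000 = 0.8750.

0.875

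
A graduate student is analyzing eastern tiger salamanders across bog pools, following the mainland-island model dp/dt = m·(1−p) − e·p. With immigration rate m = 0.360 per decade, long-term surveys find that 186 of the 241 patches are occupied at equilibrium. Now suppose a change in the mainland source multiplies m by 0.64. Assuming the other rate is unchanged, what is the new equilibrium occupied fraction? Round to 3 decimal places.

0.684

Observed p* = 186/241 = 0.77178.
Balance m(1−p*) = e·p* gives e = m(1−p*)/p* = 0.360×0.22822/0.77178 = 0.10645.
New p* = m/(m+e) = 0.23040/(0.23040+0.10645) = 0.68398.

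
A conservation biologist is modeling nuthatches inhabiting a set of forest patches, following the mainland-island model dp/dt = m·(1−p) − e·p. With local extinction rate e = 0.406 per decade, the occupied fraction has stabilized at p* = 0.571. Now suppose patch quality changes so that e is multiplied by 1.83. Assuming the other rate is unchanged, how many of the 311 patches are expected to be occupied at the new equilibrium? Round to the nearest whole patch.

131

Balance m(1−p*) = e·p* gives m = e·p*/(1−p*) = 0.406×0.57100/0.42900 = 0.54039.
New p* = m/(m+e) = 0.54039/(0.54039+0.74298) = 0.42107.
Expected occupied = 311 × 0.42107 = 130.95 ≈ 131.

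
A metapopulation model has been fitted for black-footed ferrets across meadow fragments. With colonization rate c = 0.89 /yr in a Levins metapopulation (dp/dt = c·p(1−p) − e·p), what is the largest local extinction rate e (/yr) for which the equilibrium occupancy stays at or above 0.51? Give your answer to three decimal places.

1 − e/c ≥ 0.51 ⇒ e ≤ c(1 − 0.51) = 0.89 × 0.4900.
e_max = 0.4361.

0.436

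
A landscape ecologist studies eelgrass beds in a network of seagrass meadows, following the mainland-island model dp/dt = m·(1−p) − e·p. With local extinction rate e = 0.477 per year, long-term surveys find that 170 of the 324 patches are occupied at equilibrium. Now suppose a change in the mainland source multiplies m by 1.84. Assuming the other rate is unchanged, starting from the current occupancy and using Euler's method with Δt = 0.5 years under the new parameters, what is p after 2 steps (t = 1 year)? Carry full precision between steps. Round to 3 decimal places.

0.659

Observed p* = 170/324 = 0.52469.
Balance m(1−p*) = e·p* gives m = e·p*/(1−p*) = 0.477×0.52469/0.47531 = 0.52656.
Starting from p₀ = 0.52469; update p ← p + (dp/dt)·Δt with the new parameters.
  1  |  dp/dt·Δt = +0.105117  |  p_1 = 0.629808
  2  |  dp/dt·Δt = +0.029124  |  p_2 = 0.658932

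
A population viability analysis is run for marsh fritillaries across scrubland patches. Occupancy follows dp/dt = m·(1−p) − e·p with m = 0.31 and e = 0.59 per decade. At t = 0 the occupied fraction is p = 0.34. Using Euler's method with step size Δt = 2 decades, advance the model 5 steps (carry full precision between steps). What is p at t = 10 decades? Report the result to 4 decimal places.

Update rule: p ← p + [m·(1−p) − e·p]·Δt with Δt = 2.
step 1: Δp = +0.00800, p = 0.34800
step 2: Δp = -0.00640, p = 0.34160
step 3: Δp = +0.00512, p = 0.34672
step 4: Δp = -0.00410, p = 0.34262
step 5: Δp = +0.00328, p = 0.34590

0.3459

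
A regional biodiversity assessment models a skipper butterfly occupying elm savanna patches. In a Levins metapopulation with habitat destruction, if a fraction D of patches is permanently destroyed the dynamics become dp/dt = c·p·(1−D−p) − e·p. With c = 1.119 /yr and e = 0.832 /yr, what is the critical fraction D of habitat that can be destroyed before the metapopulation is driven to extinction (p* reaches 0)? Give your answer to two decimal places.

0.26

The nontrivial equilibrium is p* = (1−D) − e/c; extinction occurs when this hits zero.
So D_crit = 1 − e/c = 1 − 0.832/1.119 = 1 − 0.7435 = 0.2565.
Note this equals the original equilibrium occupancy — the Levins extinction-debt result.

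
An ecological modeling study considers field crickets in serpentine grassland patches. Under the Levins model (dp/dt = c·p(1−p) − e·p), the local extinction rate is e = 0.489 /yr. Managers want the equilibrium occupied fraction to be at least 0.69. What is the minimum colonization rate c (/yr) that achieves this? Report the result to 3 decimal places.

1.577

p* = 1 − e/c ≥ 0.69 requires e/c ≤ 0.3100, i.e. c ≥ e/0.3100.
c_min = 0.489/0.3100 = 1.5774.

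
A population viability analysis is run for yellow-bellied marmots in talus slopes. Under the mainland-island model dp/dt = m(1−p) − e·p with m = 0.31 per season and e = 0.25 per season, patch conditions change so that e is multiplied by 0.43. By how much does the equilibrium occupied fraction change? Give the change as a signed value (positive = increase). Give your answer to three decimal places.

0.189

Before: p* = 0.31/(0.31+0.25) = 0.5536.
After: m = 0.31, e = 0.1075; p* = 0.31/0.4175 = 0.7425.
Δp* = 0.7425 − 0.5536 = +0.1889.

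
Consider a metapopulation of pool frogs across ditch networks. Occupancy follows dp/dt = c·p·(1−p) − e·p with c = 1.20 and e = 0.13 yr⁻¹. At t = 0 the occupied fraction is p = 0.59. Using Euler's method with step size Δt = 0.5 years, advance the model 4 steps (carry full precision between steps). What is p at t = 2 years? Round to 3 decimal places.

Update rule: p ← p + [c·p·(1−p) − e·p]·Δt with Δt = 0.5.
p: 0.59000 → 0.69679  (Δp = +0.10679)
p: 0.69679 → 0.77826  (Δp = +0.08147)
p: 0.77826 → 0.83122  (Δp = +0.05295)
p: 0.83122 → 0.86137  (Δp = +0.03015)

0.861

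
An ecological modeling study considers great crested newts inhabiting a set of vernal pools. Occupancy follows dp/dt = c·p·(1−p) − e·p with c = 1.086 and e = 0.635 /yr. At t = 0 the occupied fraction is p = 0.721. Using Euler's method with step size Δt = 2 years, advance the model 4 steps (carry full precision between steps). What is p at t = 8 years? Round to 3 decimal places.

0.412

Update rule: p ← p + [c·p·(1−p) − e·p]·Δt with Δt = 2.
  1  |  dp/dt·Δt = -0.478753  |  p_1 = 0.242247
  2  |  dp/dt·Δt = +0.091046  |  p_2 = 0.333293
  3  |  dp/dt·Δt = +0.059355  |  p_3 = 0.392648
  4  |  dp/dt·Δt = +0.019306  |  p_4 = 0.411954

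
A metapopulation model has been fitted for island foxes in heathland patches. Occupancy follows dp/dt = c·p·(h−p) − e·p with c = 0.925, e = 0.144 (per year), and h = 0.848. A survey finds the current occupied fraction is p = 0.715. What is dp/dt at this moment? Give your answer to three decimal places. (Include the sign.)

Colonization term: c·p·(h−p) = 0.925×0.715×0.1330 = 0.08796.
Extinction term: e·p = 0.10296.
dp/dt = 0.08796 − 0.10296 = -0.01500.

-0.015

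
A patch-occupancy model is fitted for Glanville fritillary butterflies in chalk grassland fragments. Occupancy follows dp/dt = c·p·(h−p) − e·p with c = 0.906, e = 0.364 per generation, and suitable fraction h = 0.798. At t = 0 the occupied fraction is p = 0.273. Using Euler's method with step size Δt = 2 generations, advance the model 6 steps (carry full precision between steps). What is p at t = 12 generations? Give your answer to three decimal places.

0.396

Update rule: p ← p + [c·p·(h−p) − e·p]·Δt with Δt = 2.
step 1: Δp = +0.06096, p = 0.33396
step 2: Δp = +0.03768, p = 0.37164
step 3: Δp = +0.01656, p = 0.38820
step 4: Δp = +0.00565, p = 0.39385
step 5: Δp = +0.00170, p = 0.39555
step 6: Δp = +0.00049, p = 0.39604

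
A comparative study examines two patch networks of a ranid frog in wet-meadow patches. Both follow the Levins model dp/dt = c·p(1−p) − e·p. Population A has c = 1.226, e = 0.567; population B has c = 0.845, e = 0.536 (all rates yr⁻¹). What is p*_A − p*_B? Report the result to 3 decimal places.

A: p*_A = 1 − 0.567/1.226 = 0.5375.
B: p*_B = 1 − 0.536/0.845 = 0.3657.
p*_A − p*_B = 0.5375 − 0.3657 = 0.1718.

0.172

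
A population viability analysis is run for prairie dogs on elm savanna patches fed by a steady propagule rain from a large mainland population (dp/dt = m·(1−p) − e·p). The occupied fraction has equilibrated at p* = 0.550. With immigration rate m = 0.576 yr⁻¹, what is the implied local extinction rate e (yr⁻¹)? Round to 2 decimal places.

0.47

At equilibrium m(1−p*) = e·p*, so e = m(1−p*)/p*.
e = 0.576 × 0.4500 / 0.550 = 0.4713.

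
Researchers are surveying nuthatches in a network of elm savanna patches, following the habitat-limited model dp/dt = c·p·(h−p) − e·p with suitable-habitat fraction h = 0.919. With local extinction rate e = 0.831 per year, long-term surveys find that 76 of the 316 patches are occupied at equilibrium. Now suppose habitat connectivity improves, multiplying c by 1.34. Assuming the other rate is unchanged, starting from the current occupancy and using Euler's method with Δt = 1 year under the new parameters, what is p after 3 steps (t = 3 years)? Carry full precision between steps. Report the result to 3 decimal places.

Observed p* = 76/316 = 0.24051.
Balance c(h−p*) = e gives c = e/(0.919 − 0.24051) = 0.831/0.67849 = 1.22477.
Starting from p₀ = 0.24051; update p ← p + (dp/dt)·Δt with the new parameters.
p: 0.24051 → 0.30846  (Δp = +0.06795)
p: 0.30846 → 0.36121  (Δp = +0.05275)
p: 0.36121 → 0.39171  (Δp = +0.03050)

0.392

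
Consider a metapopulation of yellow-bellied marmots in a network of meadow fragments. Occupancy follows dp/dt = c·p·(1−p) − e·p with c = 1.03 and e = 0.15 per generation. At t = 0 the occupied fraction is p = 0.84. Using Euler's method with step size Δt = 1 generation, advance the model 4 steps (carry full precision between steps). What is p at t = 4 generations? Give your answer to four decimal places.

Update rule: p ← p + [c·p·(1−p) − e·p]·Δt with Δt = 1.
t = 1: p = 0.84000 + (+0.01243) = 0.85243
t = 2: p = 0.85243 + (+0.00170) = 0.85413
t = 3: p = 0.85413 + (+0.00021) = 0.85434
t = 4: p = 0.85434 + (+0.00003) = 0.85437

0.8544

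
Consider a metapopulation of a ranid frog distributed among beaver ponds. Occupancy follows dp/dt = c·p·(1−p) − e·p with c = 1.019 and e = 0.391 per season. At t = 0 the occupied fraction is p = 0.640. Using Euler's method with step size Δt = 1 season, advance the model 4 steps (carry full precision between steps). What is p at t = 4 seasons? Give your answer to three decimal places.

0.617

Update rule: p ← p + [c·p·(1−p) − e·p]·Δt with Δt = 1.
t = 1: p = 0.64000 + (-0.01546) = 0.62454
t = 2: p = 0.62454 + (-0.00525) = 0.61929
t = 3: p = 0.61929 + (-0.00189) = 0.61740
t = 4: p = 0.61740 + (-0.00070) = 0.61670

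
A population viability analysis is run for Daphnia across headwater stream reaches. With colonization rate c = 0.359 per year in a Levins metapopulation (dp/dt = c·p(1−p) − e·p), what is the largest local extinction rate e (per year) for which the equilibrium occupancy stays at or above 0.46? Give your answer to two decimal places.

1 − e/c ≥ 0.46 ⇒ e ≤ c(1 − 0.46) = 0.359 × 0.5400.
e_max = 0.1939.

0.19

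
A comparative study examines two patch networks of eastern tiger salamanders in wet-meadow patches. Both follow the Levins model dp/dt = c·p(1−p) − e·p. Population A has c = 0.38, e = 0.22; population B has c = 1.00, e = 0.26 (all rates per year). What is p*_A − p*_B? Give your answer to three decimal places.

A: p*_A = 1 − 0.22/0.38 = 0.4211.
B: p*_B = 1 − 0.26/1.00 = 0.7400.
p*_A − p*_B = 0.4211 − 0.7400 = -0.3189.

-0.319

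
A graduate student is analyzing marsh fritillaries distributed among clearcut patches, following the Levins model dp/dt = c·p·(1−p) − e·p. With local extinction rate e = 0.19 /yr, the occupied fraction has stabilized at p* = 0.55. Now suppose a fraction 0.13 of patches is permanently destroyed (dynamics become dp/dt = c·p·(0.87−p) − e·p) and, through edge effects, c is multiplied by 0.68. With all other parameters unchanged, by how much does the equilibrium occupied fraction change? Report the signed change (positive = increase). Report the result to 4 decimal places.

Balance c(1−p*) = e gives c = e/(1 − 0.55000) = 0.19/0.45000 = 0.42222.
New p* = 0.87 − e/c = 0.87 − 0.19000/0.28711 = 0.20823.
Δp* = 0.20823 − 0.55000 = -0.34177.

-0.3418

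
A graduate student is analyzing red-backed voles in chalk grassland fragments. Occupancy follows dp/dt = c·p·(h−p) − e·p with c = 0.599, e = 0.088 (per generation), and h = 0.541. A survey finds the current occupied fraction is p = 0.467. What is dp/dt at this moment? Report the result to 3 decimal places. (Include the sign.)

-0.020

Colonization term: c·p·(h−p) = 0.599×0.467×0.0740 = 0.02070.
Extinction term: e·p = 0.04110.
dp/dt = 0.02070 − 0.04110 = -0.02040.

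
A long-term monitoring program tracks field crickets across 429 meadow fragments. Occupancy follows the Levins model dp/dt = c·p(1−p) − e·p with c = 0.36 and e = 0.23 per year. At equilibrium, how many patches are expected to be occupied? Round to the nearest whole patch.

p* = 1 − e/c = 1 − 0.23/0.36 = 0.3611.
Expected occupied patches = N × p* = 429 × 0.3611 = 154.92 ≈ 155.

155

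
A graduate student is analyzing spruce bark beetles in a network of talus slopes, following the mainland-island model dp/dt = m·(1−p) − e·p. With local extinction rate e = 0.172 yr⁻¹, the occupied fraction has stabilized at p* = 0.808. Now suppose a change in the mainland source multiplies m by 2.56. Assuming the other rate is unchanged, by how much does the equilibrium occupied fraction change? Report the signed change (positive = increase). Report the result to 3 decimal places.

0.107

Balance m(1−p*) = e·p* gives m = e·p*/(1−p*) = 0.172×0.80800/0.19200 = 0.72383.
New p* = m/(m+e) = 1.85300/(1.85300+0.17200) = 0.91506.
Δp* = 0.91506 − 0.80800 = +0.10706.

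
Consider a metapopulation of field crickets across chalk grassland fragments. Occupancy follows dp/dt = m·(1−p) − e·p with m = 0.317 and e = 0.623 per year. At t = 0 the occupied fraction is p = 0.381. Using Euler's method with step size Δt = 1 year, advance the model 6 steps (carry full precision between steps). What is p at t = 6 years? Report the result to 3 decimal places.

Update rule: p ← p + [m·(1−p) − e·p]·Δt with Δt = 1.
p: 0.38100 → 0.33986  (Δp = -0.04114)
p: 0.33986 → 0.33739  (Δp = -0.00247)
p: 0.33739 → 0.33724  (Δp = -0.00015)
p: 0.33724 → 0.33723  (Δp = -0.00001)
p: 0.33723 → 0.33723  (Δp = -0.00000)
p: 0.33723 → 0.33723  (Δp = -0.00000)

0.337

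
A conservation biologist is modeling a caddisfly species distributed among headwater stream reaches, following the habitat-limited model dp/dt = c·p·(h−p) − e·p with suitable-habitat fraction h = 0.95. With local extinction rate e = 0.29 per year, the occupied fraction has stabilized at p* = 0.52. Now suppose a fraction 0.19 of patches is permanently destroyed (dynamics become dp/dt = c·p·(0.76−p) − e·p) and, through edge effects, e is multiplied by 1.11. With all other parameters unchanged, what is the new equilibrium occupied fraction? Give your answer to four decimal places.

Balance c(h−p*) = e gives c = e/(0.95 − 0.52000) = 0.29/0.43000 = 0.67442.
New p* = 0.76 − e/c = 0.76 − 0.32190/0.67442 = 0.28270.

0.2827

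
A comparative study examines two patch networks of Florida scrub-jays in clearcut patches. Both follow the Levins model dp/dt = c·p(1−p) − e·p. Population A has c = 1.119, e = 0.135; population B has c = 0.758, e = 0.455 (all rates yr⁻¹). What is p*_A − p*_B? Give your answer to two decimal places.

A: p*_A = 1 − 0.135/1.119 = 0.8794.
B: p*_B = 1 − 0.455/0.758 = 0.3997.
p*_A − p*_B = 0.8794 − 0.3997 = 0.4796.

0.48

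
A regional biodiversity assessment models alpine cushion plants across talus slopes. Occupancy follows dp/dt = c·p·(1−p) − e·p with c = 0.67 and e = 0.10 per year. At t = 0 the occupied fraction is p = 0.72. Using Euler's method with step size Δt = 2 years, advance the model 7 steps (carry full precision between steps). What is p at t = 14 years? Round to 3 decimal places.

0.851

Update rule: p ← p + [c·p·(1−p) − e·p]·Δt with Δt = 2.
step 1: Δp = +0.12614, p = 0.84614
step 2: Δp = +0.00522, p = 0.85136
step 3: Δp = -0.00070, p = 0.85066
step 4: Δp = +0.00010, p = 0.85076
step 5: Δp = -0.00001, p = 0.85074
step 6: Δp = +0.00000, p = 0.85075
step 7: Δp = -0.00000, p = 0.85075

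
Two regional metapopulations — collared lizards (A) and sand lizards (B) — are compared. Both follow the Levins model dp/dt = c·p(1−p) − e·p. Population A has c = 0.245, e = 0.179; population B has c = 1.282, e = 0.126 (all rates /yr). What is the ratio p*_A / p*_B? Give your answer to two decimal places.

0.30

A: p*_A = 1 − 0.179/0.245 = 0.2694.
B: p*_B = 1 − 0.126/1.282 = 0.9017.
p*_A / p*_B = 0.2694/0.9017 = 0.2988.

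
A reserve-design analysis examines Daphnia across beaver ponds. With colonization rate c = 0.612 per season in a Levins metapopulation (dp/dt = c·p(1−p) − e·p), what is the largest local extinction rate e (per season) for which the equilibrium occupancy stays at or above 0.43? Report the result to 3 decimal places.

0.349

1 − e/c ≥ 0.43 ⇒ e ≤ c(1 − 0.43) = 0.612 × 0.5700.
e_max = 0.3488.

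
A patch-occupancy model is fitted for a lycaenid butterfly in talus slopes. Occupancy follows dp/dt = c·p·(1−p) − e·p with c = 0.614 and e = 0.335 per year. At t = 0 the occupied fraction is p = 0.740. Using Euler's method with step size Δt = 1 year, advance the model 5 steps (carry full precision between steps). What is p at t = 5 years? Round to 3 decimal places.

0.485

Update rule: p ← p + [c·p·(1−p) − e·p]·Δt with Δt = 1.
p: 0.74000 → 0.61023  (Δp = -0.12977)
p: 0.61023 → 0.55184  (Δp = -0.05839)
p: 0.55184 → 0.51883  (Δp = -0.03302)
p: 0.51883 → 0.49830  (Δp = -0.02052)
p: 0.49830 → 0.48487  (Δp = -0.01343)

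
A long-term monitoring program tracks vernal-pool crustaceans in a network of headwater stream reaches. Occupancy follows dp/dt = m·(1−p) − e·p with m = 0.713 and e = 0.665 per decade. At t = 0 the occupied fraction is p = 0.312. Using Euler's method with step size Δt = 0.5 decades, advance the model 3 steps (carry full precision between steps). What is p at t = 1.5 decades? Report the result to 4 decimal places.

Update rule: p ← p + [m·(1−p) − e·p]·Δt with Δt = 0.5.
p: 0.31200 → 0.45353  (Δp = +0.14153)
p: 0.45353 → 0.49755  (Δp = +0.04402)
p: 0.49755 → 0.51124  (Δp = +0.01369)

0.5112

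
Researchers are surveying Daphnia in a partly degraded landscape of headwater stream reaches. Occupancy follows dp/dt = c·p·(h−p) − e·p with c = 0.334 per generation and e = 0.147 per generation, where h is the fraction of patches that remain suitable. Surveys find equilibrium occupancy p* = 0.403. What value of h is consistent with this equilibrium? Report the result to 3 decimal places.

0.843

At equilibrium c(h−p*) = e, so h = p* + e/c.
h = 0.403 + 0.147/0.334 = 0.403 + 0.4401 = 0.8431.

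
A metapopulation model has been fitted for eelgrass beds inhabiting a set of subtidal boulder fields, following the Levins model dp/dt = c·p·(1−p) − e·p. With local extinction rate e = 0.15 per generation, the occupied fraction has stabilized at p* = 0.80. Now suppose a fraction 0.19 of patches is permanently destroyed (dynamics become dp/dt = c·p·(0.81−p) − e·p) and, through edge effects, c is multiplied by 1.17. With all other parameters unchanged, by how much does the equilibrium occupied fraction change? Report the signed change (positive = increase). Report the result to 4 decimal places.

Balance c(1−p*) = e gives c = e/(1 − 0.80000) = 0.15/0.20000 = 0.75000.
New p* = 0.81 − e/c = 0.81 − 0.15000/0.87750 = 0.63906.
Δp* = 0.63906 − 0.80000 = -0.16094.

-0.1609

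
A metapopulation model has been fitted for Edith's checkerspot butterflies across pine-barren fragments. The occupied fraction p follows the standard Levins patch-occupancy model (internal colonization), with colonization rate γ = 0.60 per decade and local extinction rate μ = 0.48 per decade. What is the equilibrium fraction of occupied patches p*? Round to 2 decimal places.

0.20

At equilibrium, colonization balances extinction: γ·p*·(1−p*) = μ·p*.
So p* = 1 − μ/γ = 1 − 0.48/0.60 = 1 − 0.8000 = 0.2000.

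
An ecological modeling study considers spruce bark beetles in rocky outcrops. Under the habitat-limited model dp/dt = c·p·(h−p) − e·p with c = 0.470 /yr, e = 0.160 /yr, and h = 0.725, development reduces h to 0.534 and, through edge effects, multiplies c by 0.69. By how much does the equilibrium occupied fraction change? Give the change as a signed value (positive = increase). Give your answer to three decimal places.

Before: p* = h − e/c = 0.725 − 0.160/0.470 = 0.725 − 0.3404 = 0.3846.
After: c = 0.3243, e = 0.16, h = 0.534; p* = 0.534 − 0.16/0.3243 = 0.0406.
Δp* = 0.0406 − 0.3846 = -0.3439.

-0.344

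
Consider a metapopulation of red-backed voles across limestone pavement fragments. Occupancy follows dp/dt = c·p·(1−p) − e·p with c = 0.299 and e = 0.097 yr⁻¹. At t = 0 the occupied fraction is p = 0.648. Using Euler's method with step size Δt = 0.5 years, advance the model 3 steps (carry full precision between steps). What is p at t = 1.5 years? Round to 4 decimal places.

0.6553

Update rule: p ← p + [c·p·(1−p) − e·p]·Δt with Δt = 0.5.
step 1: Δp = +0.00267, p = 0.65067
step 2: Δp = +0.00242, p = 0.65310
step 3: Δp = +0.00220, p = 0.65529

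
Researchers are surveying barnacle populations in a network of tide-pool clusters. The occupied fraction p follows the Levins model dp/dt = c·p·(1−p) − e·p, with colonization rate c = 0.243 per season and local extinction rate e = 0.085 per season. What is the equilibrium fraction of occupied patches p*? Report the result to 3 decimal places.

Setting dp/dt = 0 and dividing through by p* gives c·(1−p*) = e.
So p* = 1 − e/c = 1 − 0.085/0.243 = 1 − 0.3498 = 0.6502.

0.650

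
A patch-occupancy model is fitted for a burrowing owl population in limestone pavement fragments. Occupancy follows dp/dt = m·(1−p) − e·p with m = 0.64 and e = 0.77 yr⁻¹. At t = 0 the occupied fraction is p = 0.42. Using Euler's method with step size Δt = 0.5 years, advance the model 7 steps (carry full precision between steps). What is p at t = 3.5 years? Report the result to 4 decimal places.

0.4539

Update rule: p ← p + [m·(1−p) − e·p]·Δt with Δt = 0.5.
  1  |  dp/dt·Δt = +0.023900  |  p_1 = 0.443900
  2  |  dp/dt·Δt = +0.007051  |  p_2 = 0.450951
  3  |  dp/dt·Δt = +0.002080  |  p_3 = 0.453030
  4  |  dp/dt·Δt = +0.000614  |  p_4 = 0.453644
  5  |  dp/dt·Δt = +0.000181  |  p_5 = 0.453825
  6  |  dp/dt·Δt = +0.000053  |  p_6 = 0.453878
  7  |  dp/dt·Δt = +0.000016  |  p_7 = 0.453894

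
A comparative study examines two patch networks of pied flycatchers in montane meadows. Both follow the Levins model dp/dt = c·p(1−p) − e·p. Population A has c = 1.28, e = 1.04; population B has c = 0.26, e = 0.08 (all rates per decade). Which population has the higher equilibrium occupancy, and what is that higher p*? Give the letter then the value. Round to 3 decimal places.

A: p*_A = 1 − 1.04/1.28 = 0.1875.
B: p*_B = 1 − 0.08/0.26 = 0.6923.
B is higher at 0.6923.

B, 0.692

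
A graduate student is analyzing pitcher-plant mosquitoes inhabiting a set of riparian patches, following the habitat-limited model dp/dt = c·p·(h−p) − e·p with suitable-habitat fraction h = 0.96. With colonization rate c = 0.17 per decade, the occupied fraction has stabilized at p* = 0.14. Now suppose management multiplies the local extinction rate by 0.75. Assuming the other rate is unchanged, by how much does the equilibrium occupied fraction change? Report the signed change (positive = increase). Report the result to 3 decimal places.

Balance c(h−p*) = e gives e = 0.17×(0.96 − 0.14000) = 0.13940.
New p* = 0.96 − e/c = 0.96 − 0.10455/0.17000 = 0.34500.
Δp* = 0.34500 − 0.14000 = +0.20500.

0.205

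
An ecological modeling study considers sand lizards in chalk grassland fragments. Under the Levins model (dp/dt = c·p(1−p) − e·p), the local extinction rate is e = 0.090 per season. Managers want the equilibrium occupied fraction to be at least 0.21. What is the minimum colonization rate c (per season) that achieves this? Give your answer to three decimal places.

0.114

p* = 1 − e/c ≥ 0.21 requires e/c ≤ 0.7900, i.e. c ≥ e/0.7900.
c_min = 0.090/0.7900 = 0.1139.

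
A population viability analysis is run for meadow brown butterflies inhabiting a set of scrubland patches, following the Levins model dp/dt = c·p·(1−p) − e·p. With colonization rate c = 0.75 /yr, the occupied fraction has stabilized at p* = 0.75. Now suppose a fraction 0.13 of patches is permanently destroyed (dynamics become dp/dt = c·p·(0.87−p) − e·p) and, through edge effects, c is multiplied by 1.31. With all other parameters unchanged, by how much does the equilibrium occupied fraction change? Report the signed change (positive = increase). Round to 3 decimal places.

-0.071

Balance c(1−p*) = e gives e = 0.75×(1 − 0.75000) = 0.18750.
New p* = 0.87 − e/c = 0.87 − 0.18750/0.98250 = 0.67916.
Δp* = 0.67916 − 0.75000 = -0.07084.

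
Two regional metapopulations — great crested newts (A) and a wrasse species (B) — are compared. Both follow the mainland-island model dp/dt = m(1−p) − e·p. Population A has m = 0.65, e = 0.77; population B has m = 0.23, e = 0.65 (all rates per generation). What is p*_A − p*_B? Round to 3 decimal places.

A: p*_A = m/(m+e) = 0.65/1.4200 = 0.4577.
B: p*_B = 0.23/0.8800 = 0.2614.
p*_A − p*_B = 0.4577 − 0.2614 = 0.1964.

0.196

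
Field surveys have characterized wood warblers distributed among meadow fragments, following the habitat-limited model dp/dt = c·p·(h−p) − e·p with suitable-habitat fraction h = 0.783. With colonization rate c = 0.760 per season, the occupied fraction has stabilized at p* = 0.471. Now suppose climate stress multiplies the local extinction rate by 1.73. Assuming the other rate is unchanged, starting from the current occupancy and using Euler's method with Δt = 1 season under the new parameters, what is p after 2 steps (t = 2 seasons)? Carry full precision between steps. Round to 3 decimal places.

Balance c(h−p*) = e gives e = 0.760×(0.783 − 0.47100) = 0.23712.
Starting from p₀ = 0.47100; update p ← p + (dp/dt)·Δt with the new parameters.
step 1: Δp = -0.08153, p = 0.38947
step 2: Δp = -0.04328, p = 0.34619

0.346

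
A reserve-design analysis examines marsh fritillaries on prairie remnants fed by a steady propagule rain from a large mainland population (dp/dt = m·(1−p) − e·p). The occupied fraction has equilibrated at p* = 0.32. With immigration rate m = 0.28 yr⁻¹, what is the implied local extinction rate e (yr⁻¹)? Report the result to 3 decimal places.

0.595

At equilibrium m(1−p*) = e·p*, so e = m(1−p*)/p*.
e = 0.28 × 0.6800 / 0.32 = 0.5950.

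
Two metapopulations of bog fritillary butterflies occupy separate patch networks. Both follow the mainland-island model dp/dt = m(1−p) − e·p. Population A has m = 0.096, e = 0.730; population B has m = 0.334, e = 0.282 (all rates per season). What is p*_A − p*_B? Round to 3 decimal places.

A: p*_A = m/(m+e) = 0.096/0.8260 = 0.1162.
B: p*_B = 0.334/0.6160 = 0.5422.
p*_A − p*_B = 0.1162 − 0.5422 = -0.4260.

-0.426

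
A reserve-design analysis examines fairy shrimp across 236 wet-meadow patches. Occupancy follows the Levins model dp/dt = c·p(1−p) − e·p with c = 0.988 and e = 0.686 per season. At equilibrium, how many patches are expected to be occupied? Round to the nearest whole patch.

p* = 1 − e/c = 1 − 0.686/0.988 = 0.3057.
Expected occupied patches = N × p* = 236 × 0.3057 = 72.14 ≈ 72.

72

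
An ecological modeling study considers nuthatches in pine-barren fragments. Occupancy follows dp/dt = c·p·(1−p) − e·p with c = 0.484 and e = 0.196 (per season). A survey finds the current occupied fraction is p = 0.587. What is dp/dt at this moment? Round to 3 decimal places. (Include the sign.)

Colonization term: c·p·(1−p) = 0.484×0.587×0.4130 = 0.11734.
Extinction term: e·p = 0.11505.
dp/dt = 0.11734 − 0.11505 = 0.00228.

0.002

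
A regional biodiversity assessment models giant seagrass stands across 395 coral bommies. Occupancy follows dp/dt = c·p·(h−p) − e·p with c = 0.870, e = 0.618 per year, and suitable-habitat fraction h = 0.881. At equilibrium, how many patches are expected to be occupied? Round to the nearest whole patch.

67

p* = h − e/c = 0.881 − 0.7103 = 0.1707.
Expected occupied patches = N × p* = 395 × 0.1707 = 67.41 ≈ 67.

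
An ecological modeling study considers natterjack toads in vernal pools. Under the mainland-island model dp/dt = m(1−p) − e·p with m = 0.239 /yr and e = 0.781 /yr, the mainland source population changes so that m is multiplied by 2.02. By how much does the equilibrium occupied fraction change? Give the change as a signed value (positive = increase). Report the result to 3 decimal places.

0.148

Before: p* = 0.239/(0.239+0.781) = 0.2343.
After: m = 0.48278, e = 0.781; p* = 0.48278/1.2638 = 0.3820.
Δp* = 0.3820 − 0.2343 = +0.1477.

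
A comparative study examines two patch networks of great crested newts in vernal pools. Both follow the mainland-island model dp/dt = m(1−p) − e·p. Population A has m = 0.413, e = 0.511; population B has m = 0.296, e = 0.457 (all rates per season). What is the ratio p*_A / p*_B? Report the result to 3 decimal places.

1.137

A: p*_A = m/(m+e) = 0.413/0.9240 = 0.4470.
B: p*_B = 0.296/0.7530 = 0.3931.
p*_A / p*_B = 0.4470/0.3931 = 1.1371.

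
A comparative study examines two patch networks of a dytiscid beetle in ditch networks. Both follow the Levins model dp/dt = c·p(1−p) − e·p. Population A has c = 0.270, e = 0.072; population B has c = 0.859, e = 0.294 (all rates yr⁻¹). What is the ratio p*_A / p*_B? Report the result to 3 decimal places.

A: p*_A = 1 − 0.072/0.270 = 0.7333.
B: p*_B = 1 − 0.294/0.859 = 0.6577.
p*_A / p*_B = 0.7333/0.6577 = 1.1149.

1.115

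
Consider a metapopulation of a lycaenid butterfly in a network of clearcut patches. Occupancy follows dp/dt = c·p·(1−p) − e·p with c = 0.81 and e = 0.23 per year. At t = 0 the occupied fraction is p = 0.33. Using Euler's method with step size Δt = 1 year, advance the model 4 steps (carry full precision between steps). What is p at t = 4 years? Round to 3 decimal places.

0.663

Update rule: p ← p + [c·p·(1−p) − e·p]·Δt with Δt = 1.
t = 1: p = 0.33000 + (+0.10319) = 0.43319
t = 2: p = 0.43319 + (+0.09925) = 0.53244
t = 3: p = 0.53244 + (+0.07919) = 0.61163
t = 4: p = 0.61163 + (+0.05173) = 0.66336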